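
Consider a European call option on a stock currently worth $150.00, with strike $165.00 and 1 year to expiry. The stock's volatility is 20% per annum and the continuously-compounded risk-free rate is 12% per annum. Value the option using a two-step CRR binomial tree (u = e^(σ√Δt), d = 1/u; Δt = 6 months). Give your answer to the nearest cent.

CRR parameters: u = e^(σ√Δt) = e^(0.2·√0.5) = 1.1519, d = 1/u = 0.8681
Per-period rate: rΔt = 0.12·0.5 = 0.06, so R = e^0.06 = 1.0618
Risk-neutral probability p = (e^0.06 − 0.8681)/(1.1519 − 0.8681) = 0.1937/0.2838 = 0.6826
Terminal stock prices: S_uu = 199, S_ud = 150, S_dd = 113
Terminal payoffs (S − K): max(34.03, 0) = 34.03, max(-15, 0) = 0, max(-51.95, 0) = 0
Node u (S = 172.8): V_u = e^(−0.06)·[0.6826·34.0345 + 0.3174·0.0000] = 21.8791
Node d (S = 130.2): V_d = e^(−0.06)·[0.6826·0.0000 + 0.3174·0.0000] = 0.0000
Node 0 (S = 150): V_0 = e^(−0.06)·[0.6826·21.8791 + 0.3174·0.0000] = 14.0650

$14.06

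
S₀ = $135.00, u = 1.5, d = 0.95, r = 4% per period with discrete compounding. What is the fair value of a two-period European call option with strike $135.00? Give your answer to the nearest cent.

Risk-neutral probability p = (1 + 0.04 − 0.95)/(1.5 − 0.95) = 0.0900/0.5500 = 0.1636
Terminal stock prices: S_uu = 303.8, S_ud = 192.4, S_dd = 121.8
Terminal payoffs (S − K): max(168.8, 0) = 168.8, max(57.38, 0) = 57.38, max(-13.16, 0) = 0
Node u (S = 202.5): V_u = 1/1.04·[0.1636·168.7500 + 0.8364·57.3750] = 72.6923
Node d (S = 128.2): V_d = 1/1.04·[0.1636·57.3750 + 0.8364·0.0000] = 9.0275
Node 0 (S = 135): V_0 = 1/1.04·[0.1636·72.6923 + 0.8364·9.0275] = 18.6975

$18.70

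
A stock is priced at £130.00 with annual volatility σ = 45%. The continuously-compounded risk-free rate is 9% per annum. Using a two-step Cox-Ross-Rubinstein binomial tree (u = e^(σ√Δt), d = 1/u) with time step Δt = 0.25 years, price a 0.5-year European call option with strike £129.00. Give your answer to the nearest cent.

CRR parameters: u = e^(σ√Δt) = e^(0.45·√0.25) = 1.2523, d = 1/u = 0.7985
Per-period rate: rΔt = 0.09·0.25 = 0.0225, so R = e^0.0225 = 1.0228
Risk-neutral probability p = (e^0.0225 − 0.7985)/(1.2523 − 0.7985) = 0.2242/0.4538 = 0.4941
Terminal stock prices: S_uu = 203.9, S_ud = 130, S_dd = 82.89
Terminal payoffs (S − K): max(74.88, 0) = 74.88, max(1, 0) = 1, max(-46.11, 0) = 0
Node u (S = 162.8): V_u = e^(−0.0225)·[0.4941·74.8806 + 0.5059·1.0000] = 36.6720
Node d (S = 103.8): V_d = e^(−0.0225)·[0.4941·1.0000 + 0.5059·0.0000] = 0.4831
Node 0 (S = 130): V_0 = e^(−0.0225)·[0.4941·36.6720 + 0.5059·0.4831] = 17.9565

£17.96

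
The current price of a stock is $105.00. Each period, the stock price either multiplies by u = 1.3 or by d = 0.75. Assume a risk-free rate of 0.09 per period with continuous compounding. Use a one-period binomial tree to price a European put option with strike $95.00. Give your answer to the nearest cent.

$5.56

Risk-neutral probability p = (e^0.09 − 0.75)/(1.3 − 0.75) = 0.3442/0.5500 = 0.6258
Terminal stock prices: S_u = 136.5, S_d = 78.75
Terminal payoffs (K − S): max(-41.5, 0) = 0, max(16.25, 0) = 16.25
Node 0 (S = 105): V_0 = e^(−0.09)·[0.6258·0.0000 + 0.3742·16.2500] = 5.5578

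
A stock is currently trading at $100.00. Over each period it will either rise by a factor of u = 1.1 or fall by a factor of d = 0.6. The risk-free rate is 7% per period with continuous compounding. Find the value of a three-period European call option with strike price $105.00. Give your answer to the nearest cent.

Risk-neutral probability p = (e^0.07 − 0.6)/(1.1 − 0.6) = 0.4725/0.5000 = 0.9450
Terminal stock prices: S_uuu = 133.1, S_uud = 72.6, S_udd = 39.6, S_ddd = 21.6
Terminal payoffs (S − K): max(28.1, 0) = 28.1, max(-32.4, 0) = 0, max(-65.4, 0) = 0, max(-83.4, 0) = 0
Node uu (S = 121): V_uu = e^(−0.07)·[0.9450·28.1000 + 0.0550·0.0000] = 24.7597
Node ud (S = 66): V_ud = e^(−0.07)·[0.9450·0.0000 + 0.0550·0.0000] = 0.0000
Node dd (S = 36): V_dd = e^(−0.07)·[0.9450·0.0000 + 0.0550·0.0000] = 0.0000
Node u (S = 110): V_u = e^(−0.07)·[0.9450·24.7597 + 0.0550·0.0000] = 21.8164
Node d (S = 60): V_d = e^(−0.07)·[0.9450·0.0000 + 0.0550·0.0000] = 0.0000
Node 0 (S = 100): V_0 = e^(−0.07)·[0.9450·21.8164 + 0.0550·0.0000] = 19.2231

$19.22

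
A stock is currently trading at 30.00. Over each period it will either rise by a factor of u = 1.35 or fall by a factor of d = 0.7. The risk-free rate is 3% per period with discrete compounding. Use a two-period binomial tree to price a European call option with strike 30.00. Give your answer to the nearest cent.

5.99

Risk-neutral probability p = (1 + 0.03 − 0.7)/(1.35 − 0.7) = 0.3300/0.6500 = 0.5077
Terminal stock prices: S_uu = 54.68, S_ud = 28.35, S_dd = 14.7
Terminal payoffs (S − K): max(24.68, 0) = 24.68, max(-1.65, 0) = 0, max(-15.3, 0) = 0
Node u (S = 40.5): V_u = 1/1.03·[0.5077·24.6750 + 0.4923·0.0000] = 12.1624
Node d (S = 21): V_d = 1/1.03·[0.5077·0.0000 + 0.4923·0.0000] = 0.0000
Node 0 (S = 30): V_0 = 1/1.03·[0.5077·12.1624 + 0.4923·0.0000] = 5.9949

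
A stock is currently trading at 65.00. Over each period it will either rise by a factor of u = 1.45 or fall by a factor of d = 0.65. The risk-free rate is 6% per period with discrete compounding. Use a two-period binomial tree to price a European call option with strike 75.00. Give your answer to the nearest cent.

Risk-neutral probability p = (1 + 0.06 − 0.65)/(1.45 − 0.65) = 0.4100/0.8000 = 0.5125
Terminal stock prices: S_uu = 136.7, S_ud = 61.26, S_dd = 27.46
Terminal payoffs (S − K): max(61.66, 0) = 61.66, max(-13.74, 0) = 0, max(-47.54, 0) = 0
Node u (S = 94.25): V_u = 1/1.06·[0.5125·61.6625 + 0.4875·0.0000] = 29.8132
Node d (S = 42.25): V_d = 1/1.06·[0.5125·0.0000 + 0.4875·0.0000] = 0.0000
Node 0 (S = 65): V_0 = 1/1.06·[0.5125·29.8132 + 0.4875·0.0000] = 14.4144

14.41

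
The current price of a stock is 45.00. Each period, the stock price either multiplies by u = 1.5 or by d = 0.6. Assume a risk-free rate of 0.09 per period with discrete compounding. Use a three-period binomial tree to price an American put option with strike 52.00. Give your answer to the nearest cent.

12.87

Risk-neutral probability p = (1 + 0.09 − 0.6)/(1.5 − 0.6) = 0.4900/0.9000 = 0.5444
Terminal stock prices: S_uuu = 151.9, S_uud = 60.75, S_udd = 24.3, S_ddd = 9.72
Terminal payoffs (K − S): max(-99.88, 0) = 0, max(-8.75, 0) = 0, max(27.7, 0) = 27.7, max(42.28, 0) = 42.28
Node uu (S = 101.2): continuation = 1/1.09·[0.5444·0.0000 + 0.4556·0.0000] = 0.0000; exercise value = 0.0000 ≤ continuation, so V_uu = 0.0000
Node ud (S = 40.5): continuation = 1/1.09·[0.5444·0.0000 + 0.4556·27.7000] = 11.5770; exercise value = 11.5000 ≤ continuation, so V_ud = 11.5770
Node dd (S = 16.2): continuation = 1/1.09·[0.5444·27.7000 + 0.4556·42.2800] = 31.5064; exercise value = 35.8000 > continuation, so V_dd = 35.8000 (exercise)
Node u (S = 67.5): continuation = 1/1.09·[0.5444·0.0000 + 0.4556·11.5770] = 4.8385; exercise value = 0.0000 ≤ continuation, so V_u = 4.8385
Node d (S = 27): continuation = 1/1.09·[0.5444·11.5770 + 0.4556·35.8000] = 20.7449; exercise value = 25.0000 > continuation, so V_d = 25.0000 (exercise)
Node 0 (S = 45): continuation = 1/1.09·[0.5444·4.8385 + 0.4556·25.0000] = 12.8653; exercise value = 7.0000 ≤ continuation, so V_0 = 12.8653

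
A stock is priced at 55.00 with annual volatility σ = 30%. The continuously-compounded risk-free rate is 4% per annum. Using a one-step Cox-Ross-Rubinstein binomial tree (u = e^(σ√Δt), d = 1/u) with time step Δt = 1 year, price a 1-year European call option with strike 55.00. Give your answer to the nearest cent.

CRR parameters: u = e^(σ√Δt) = e^(0.3·√1) = 1.3499, d = 1/u = 0.7408
Per-period rate: rΔt = 0.04·1 = 0.04, so R = e^0.04 = 1.0408
Risk-neutral probability p = (e^0.04 − 0.7408)/(1.3499 − 0.7408) = 0.3000/0.6090 = 0.4926
Terminal stock prices: S_u = 74.24, S_d = 40.75
Terminal payoffs (S − K): max(19.24, 0) = 19.24, max(-14.25, 0) = 0
Node 0 (S = 55): V_0 = e^(−0.04)·[0.4926·19.2422 + 0.5074·0.0000] = 9.1064

9.11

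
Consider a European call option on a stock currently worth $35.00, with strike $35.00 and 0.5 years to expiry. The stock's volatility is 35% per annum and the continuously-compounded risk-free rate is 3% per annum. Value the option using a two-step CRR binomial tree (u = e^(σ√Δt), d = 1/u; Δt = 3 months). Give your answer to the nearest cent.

$3.30

CRR parameters: u = e^(σ√Δt) = e^(0.35·√0.25) = 1.1912, d = 1/u = 0.8395
Per-period rate: rΔt = 0.03·0.25 = 0.0075, so R = e^0.0075 = 1.0075
Risk-neutral probability p = (e^0.0075 − 0.8395)/(1.1912 − 0.8395) = 0.1681/0.3518 = 0.4778
Terminal stock prices: S_uu = 49.67, S_ud = 35, S_dd = 24.66
Terminal payoffs (S − K): max(14.67, 0) = 14.67, max(0, 0) = 0, max(-10.34, 0) = 0
Node u (S = 41.69): V_u = e^(−0.0075)·[0.4778·14.6674 + 0.5222·0.0000] = 6.9551
Node d (S = 29.38): V_d = e^(−0.0075)·[0.4778·0.0000 + 0.5222·0.0000] = 0.0000
Node 0 (S = 35): V_0 = e^(−0.0075)·[0.4778·6.9551 + 0.5222·0.0000] = 3.2981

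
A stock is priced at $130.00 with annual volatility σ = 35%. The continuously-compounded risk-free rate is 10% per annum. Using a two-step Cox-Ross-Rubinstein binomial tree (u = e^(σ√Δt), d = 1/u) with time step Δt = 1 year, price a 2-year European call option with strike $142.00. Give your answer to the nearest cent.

CRR parameters: u = e^(σ√Δt) = e^(0.35·√1) = 1.4191, d = 1/u = 0.7047
Per-period rate: rΔt = 0.1·1 = 0.1, so R = e^0.1 = 1.1052
Risk-neutral probability p = (e^0.1 − 0.7047)/(1.4191 − 0.7047) = 0.4005/0.7144 = 0.5606
Terminal stock prices: S_uu = 261.8, S_ud = 130, S_dd = 64.56
Terminal payoffs (S − K): max(119.8, 0) = 119.8, max(-12, 0) = 0, max(-77.44, 0) = 0
Node u (S = 184.5): V_u = e^(−0.1)·[0.5606·119.7879 + 0.4394·0.0000] = 60.7629
Node d (S = 91.61): V_d = e^(−0.1)·[0.5606·0.0000 + 0.4394·0.0000] = 0.0000
Node 0 (S = 130): V_0 = e^(−0.1)·[0.5606·60.7629 + 0.4394·0.0000] = 30.8222

$30.82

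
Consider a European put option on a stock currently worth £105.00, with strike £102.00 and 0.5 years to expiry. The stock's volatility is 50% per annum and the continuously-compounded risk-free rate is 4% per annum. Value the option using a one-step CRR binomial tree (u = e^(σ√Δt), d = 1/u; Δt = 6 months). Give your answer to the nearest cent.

CRR parameters: u = e^(σ√Δt) = e^(0.5·√0.5) = 1.4241, d = 1/u = 0.7022
Per-period rate: rΔt = 0.04·0.5 = 0.02, so R = e^0.02 = 1.0202
Risk-neutral probability p = (e^0.02 − 0.7022)/(1.4241 − 0.7022) = 0.3180/0.7219 = 0.4405
Terminal stock prices: S_u = 149.5, S_d = 73.73
Terminal payoffs (K − S): max(-47.53, 0) = 0, max(28.27, 0) = 28.27
Node 0 (S = 105): V_0 = e^(−0.02)·[0.4405·0.0000 + 0.5595·28.2702] = 15.5039

£15.50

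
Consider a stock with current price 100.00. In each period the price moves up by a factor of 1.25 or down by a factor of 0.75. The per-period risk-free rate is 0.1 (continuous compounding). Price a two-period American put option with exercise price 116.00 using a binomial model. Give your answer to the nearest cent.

16.00

Risk-neutral probability p = (e^0.1 − 0.75)/(1.25 − 0.75) = 0.3552/0.5000 = 0.7103
Terminal stock prices: S_uu = 156.2, S_ud = 93.75, S_dd = 56.25
Terminal payoffs (K − S): max(-40.25, 0) = 0, max(22.25, 0) = 22.25, max(59.75, 0) = 59.75
Node u (S = 125): continuation = e^(−0.1)·[0.7103·0.0000 + 0.2897·22.2500] = 5.8316; exercise value = 0.0000 ≤ continuation, so V_u = 5.8316
Node d (S = 75): continuation = e^(−0.1)·[0.7103·22.2500 + 0.2897·59.7500] = 29.9611; exercise value = 41.0000 > continuation, so V_d = 41.0000 (exercise)
Node 0 (S = 100): continuation = e^(−0.1)·[0.7103·5.8316 + 0.2897·41.0000] = 14.4940; exercise value = 16.0000 > continuation, so V_0 = 16.0000 (exercise)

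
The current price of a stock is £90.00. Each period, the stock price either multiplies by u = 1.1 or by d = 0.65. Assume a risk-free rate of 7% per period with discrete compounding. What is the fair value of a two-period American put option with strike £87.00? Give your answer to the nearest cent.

£3.01

Risk-neutral probability p = (1 + 0.07 − 0.65)/(1.1 − 0.65) = 0.4200/0.4500 = 0.9333
Terminal stock prices: S_uu = 108.9, S_ud = 64.35, S_dd = 38.03
Terminal payoffs (K − S): max(-21.9, 0) = 0, max(22.65, 0) = 22.65, max(48.97, 0) = 48.97
Node u (S = 99): continuation = 1/1.07·[0.9333·0.0000 + 0.0667·22.6500] = 1.4112; exercise value = 0.0000 ≤ continuation, so V_u = 1.4112
Node d (S = 58.5): continuation = 1/1.07·[0.9333·22.6500 + 0.0667·48.9750] = 22.8084; exercise value = 28.5000 > continuation, so V_d = 28.5000 (exercise)
Node 0 (S = 90): continuation = 1/1.07·[0.9333·1.4112 + 0.0667·28.5000] = 3.0067; exercise value = 0.0000 ≤ continuation, so V_0 = 3.0067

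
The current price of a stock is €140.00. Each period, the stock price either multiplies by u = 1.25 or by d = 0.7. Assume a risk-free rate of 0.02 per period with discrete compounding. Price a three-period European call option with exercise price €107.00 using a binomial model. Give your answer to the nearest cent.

Risk-neutral probability p = (1 + 0.02 − 0.7)/(1.25 − 0.7) = 0.3200/0.5500 = 0.5818
Terminal stock prices: S_uuu = 273.4, S_uud = 153.1, S_udd = 85.75, S_ddd = 48.02
Terminal payoffs (S − K): max(166.4, 0) = 166.4, max(46.12, 0) = 46.12, max(-21.25, 0) = 0, max(-58.98, 0) = 0
Node uu (S = 218.8): V_uu = 1/1.02·[0.5818·166.4375 + 0.4182·46.1250] = 113.8480
Node ud (S = 122.5): V_ud = 1/1.02·[0.5818·46.1250 + 0.4182·0.0000] = 26.3102
Node dd (S = 68.6): V_dd = 1/1.02·[0.5818·0.0000 + 0.4182·0.0000] = 0.0000
Node u (S = 175): V_u = 1/1.02·[0.5818·113.8480 + 0.4182·26.3102] = 75.7268
Node d (S = 98): V_d = 1/1.02·[0.5818·26.3102 + 0.4182·0.0000] = 15.0076
Node 0 (S = 140): V_0 = 1/1.02·[0.5818·75.7268 + 0.4182·15.0076] = 49.3481

€49.35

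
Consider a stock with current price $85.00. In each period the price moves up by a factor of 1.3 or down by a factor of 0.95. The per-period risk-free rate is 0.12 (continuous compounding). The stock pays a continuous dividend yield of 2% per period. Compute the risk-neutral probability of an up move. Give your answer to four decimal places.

Per-period risk-free factor R = e^0.12 = 1.1275; dividend-adjusted growth = e^(0.12−0.02) = 1.1052.
Risk-neutral probability p = (1.1052 − 0.95)/(1.3 − 0.95) = 0.1552/0.3500 = 0.4433

p = 0.4433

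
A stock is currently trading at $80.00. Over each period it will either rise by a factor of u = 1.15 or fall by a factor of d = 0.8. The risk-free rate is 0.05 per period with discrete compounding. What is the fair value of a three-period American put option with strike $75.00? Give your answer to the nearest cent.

$3.81

Risk-neutral probability p = (1 + 0.05 − 0.8)/(1.15 − 0.8) = 0.2500/0.3500 = 0.7143
Terminal stock prices: S_uuu = 121.7, S_uud = 84.64, S_udd = 58.88, S_ddd = 40.96
Terminal payoffs (K − S): max(-46.67, 0) = 0, max(-9.64, 0) = 0, max(16.12, 0) = 16.12, max(34.04, 0) = 34.04
Node uu (S = 105.8): continuation = 1/1.05·[0.7143·0.0000 + 0.2857·0.0000] = 0.0000; exercise value = 0.0000 ≤ continuation, so V_uu = 0.0000
Node ud (S = 73.6): continuation = 1/1.05·[0.7143·0.0000 + 0.2857·16.1200] = 4.3864; exercise value = 1.4000 ≤ continuation, so V_ud = 4.3864
Node dd (S = 51.2): continuation = 1/1.05·[0.7143·16.1200 + 0.2857·34.0400] = 20.2286; exercise value = 23.8000 > continuation, so V_dd = 23.8000 (exercise)
Node u (S = 92): continuation = 1/1.05·[0.7143·0.0000 + 0.2857·4.3864] = 1.1936; exercise value = 0.0000 ≤ continuation, so V_u = 1.1936
Node d (S = 64): continuation = 1/1.05·[0.7143·4.3864 + 0.2857·23.8000] = 9.4601; exercise value = 11.0000 > continuation, so V_d = 11.0000 (exercise)
Node 0 (S = 80): continuation = 1/1.05·[0.7143·1.1936 + 0.2857·11.0000] = 3.8052; exercise value = 0.0000 ≤ continuation, so V_0 = 3.8052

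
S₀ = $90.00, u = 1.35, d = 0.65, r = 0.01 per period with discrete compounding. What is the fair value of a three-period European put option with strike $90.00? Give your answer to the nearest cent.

$20.92

Risk-neutral probability p = (1 + 0.01 − 0.65)/(1.35 − 0.65) = 0.3600/0.7000 = 0.5143
Terminal stock prices: S_uuu = 221.4, S_uud = 106.6, S_udd = 51.33, S_ddd = 24.72
Terminal payoffs (K − S): max(-131.4, 0) = 0, max(-16.62, 0) = 0, max(38.67, 0) = 38.67, max(65.28, 0) = 65.28
Node uu (S = 164): V_uu = 1/1.01·[0.5143·0.0000 + 0.4857·0.0000] = 0.0000
Node ud (S = 78.98): V_ud = 1/1.01·[0.5143·0.0000 + 0.4857·38.6662] = 18.5948
Node dd (S = 38.03): V_dd = 1/1.01·[0.5143·38.6662 + 0.4857·65.2837] = 51.0839
Node u (S = 121.5): V_u = 1/1.01·[0.5143·0.0000 + 0.4857·18.5948] = 8.9423
Node d (S = 58.5): V_d = 1/1.01·[0.5143·18.5948 + 0.4857·51.0839] = 34.0349
Node 0 (S = 90): V_0 = 1/1.01·[0.5143·8.9423 + 0.4857·34.0349] = 20.9209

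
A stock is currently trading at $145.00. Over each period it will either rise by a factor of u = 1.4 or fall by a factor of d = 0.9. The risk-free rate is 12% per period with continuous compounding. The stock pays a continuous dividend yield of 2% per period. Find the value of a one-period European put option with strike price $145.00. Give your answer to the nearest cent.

$7.58

Per-period risk-free factor R = e^0.12 = 1.1275; dividend-adjusted growth = e^(0.12−0.02) = 1.1052.
Risk-neutral probability p = (1.1052 − 0.9)/(1.4 − 0.9) = 0.2052/0.5000 = 0.4103
Terminal stock prices: S_u = 203, S_d = 130.5
Terminal payoffs (K − S): max(-58, 0) = 0, max(14.5, 0) = 14.5
Node 0 (S = 145): V_0 = e^(−0.12)·[0.4103·0.0000 + 0.5897·14.5000] = 7.5832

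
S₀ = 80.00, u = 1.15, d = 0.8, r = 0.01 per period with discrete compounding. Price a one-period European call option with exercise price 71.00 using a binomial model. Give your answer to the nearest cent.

Risk-neutral probability p = (1 + 0.01 − 0.8)/(1.15 − 0.8) = 0.2100/0.3500 = 0.6000
Terminal stock prices: S_u = 92, S_d = 64
Terminal payoffs (S − K): max(21, 0) = 21, max(-7, 0) = 0
Node 0 (S = 80): V_0 = 1/1.01·[0.6000·21.0000 + 0.4000·0.0000] = 12.4752

12.48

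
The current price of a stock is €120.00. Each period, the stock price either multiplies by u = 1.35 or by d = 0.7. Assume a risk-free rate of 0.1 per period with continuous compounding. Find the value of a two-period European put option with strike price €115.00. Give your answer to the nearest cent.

€7.14

Risk-neutral probability p = (e^0.1 − 0.7)/(1.35 − 0.7) = 0.4052/0.6500 = 0.6233
Terminal stock prices: S_uu = 218.7, S_ud = 113.4, S_dd = 58.8
Terminal payoffs (K − S): max(-103.7, 0) = 0, max(1.6, 0) = 1.6, max(56.2, 0) = 56.2
Node u (S = 162): V_u = e^(−0.1)·[0.6233·0.0000 + 0.3767·1.6000] = 0.5453
Node d (S = 84): V_d = e^(−0.1)·[0.6233·1.6000 + 0.3767·56.2000] = 20.0563
Node 0 (S = 120): V_0 = e^(−0.1)·[0.6233·0.5453 + 0.3767·20.0563] = 7.1431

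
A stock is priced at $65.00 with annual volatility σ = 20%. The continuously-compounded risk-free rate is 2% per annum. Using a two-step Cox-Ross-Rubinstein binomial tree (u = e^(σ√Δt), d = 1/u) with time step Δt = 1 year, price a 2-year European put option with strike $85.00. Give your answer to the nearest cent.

$19.55

CRR parameters: u = e^(σ√Δt) = e^(0.2·√1) = 1.2214, d = 1/u = 0.8187
Per-period rate: rΔt = 0.02·1 = 0.02, so R = e^0.02 = 1.0202
Risk-neutral probability p = (e^0.02 − 0.8187)/(1.2214 − 0.8187) = 0.2015/0.4027 = 0.5003
Terminal stock prices: S_uu = 96.97, S_ud = 65, S_dd = 43.57
Terminal payoffs (K − S): max(-11.97, 0) = 0, max(20, 0) = 20, max(41.43, 0) = 41.43
Node u (S = 79.39): V_u = e^(−0.02)·[0.5003·0.0000 + 0.4997·20.0000] = 9.7954
Node d (S = 53.22): V_d = e^(−0.02)·[0.5003·20.0000 + 0.4997·41.4292] = 30.0994
Node 0 (S = 65): V_0 = e^(−0.02)·[0.5003·9.7954 + 0.4997·30.0994] = 19.5458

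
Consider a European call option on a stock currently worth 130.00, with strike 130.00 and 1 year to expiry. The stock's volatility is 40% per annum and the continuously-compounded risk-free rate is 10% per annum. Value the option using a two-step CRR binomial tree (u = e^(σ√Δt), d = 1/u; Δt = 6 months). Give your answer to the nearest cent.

24.12

CRR parameters: u = e^(σ√Δt) = e^(0.4·√0.5) = 1.3269, d = 1/u = 0.7536
Per-period rate: rΔt = 0.1·0.5 = 0.05, so R = e^0.05 = 1.0513
Risk-neutral probability p = (e^0.05 − 0.7536)/(1.3269 − 0.7536) = 0.2976/0.5733 = 0.5192
Terminal stock prices: S_uu = 228.9, S_ud = 130, S_dd = 73.84
Terminal payoffs (S − K): max(98.89, 0) = 98.89, max(0, 0) = 0, max(-56.16, 0) = 0
Node u (S = 172.5): V_u = e^(−0.05)·[0.5192·98.8850 + 0.4808·0.0000] = 48.8367
Node d (S = 97.97): V_d = e^(−0.05)·[0.5192·0.0000 + 0.4808·0.0000] = 0.0000
Node 0 (S = 130): V_0 = e^(−0.05)·[0.5192·48.8367 + 0.4808·0.0000] = 24.1192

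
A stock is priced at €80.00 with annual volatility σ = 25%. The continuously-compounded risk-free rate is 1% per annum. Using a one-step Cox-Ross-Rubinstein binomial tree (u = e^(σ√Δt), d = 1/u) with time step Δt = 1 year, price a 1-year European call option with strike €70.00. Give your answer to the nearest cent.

€14.83

CRR parameters: u = e^(σ√Δt) = e^(0.25·√1) = 1.2840, d = 1/u = 0.7788
Per-period rate: rΔt = 0.01·1 = 0.01, so R = e^0.01 = 1.0101
Risk-neutral probability p = (e^0.01 − 0.7788)/(1.2840 − 0.7788) = 0.2312/0.5052 = 0.4577
Terminal stock prices: S_u = 102.7, S_d = 62.3
Terminal payoffs (S − K): max(32.72, 0) = 32.72, max(-7.696, 0) = 0
Node 0 (S = 80): V_0 = e^(−0.01)·[0.4577·32.7220 + 0.5423·0.0000] = 14.8284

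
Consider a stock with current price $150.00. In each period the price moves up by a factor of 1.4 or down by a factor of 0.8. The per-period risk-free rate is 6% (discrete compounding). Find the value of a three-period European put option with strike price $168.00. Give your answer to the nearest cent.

$25.71

Risk-neutral probability p = (1 + 0.06 − 0.8)/(1.4 − 0.8) = 0.2600/0.6000 = 0.4333
Terminal stock prices: S_uuu = 411.6, S_uud = 235.2, S_udd = 134.4, S_ddd = 76.8
Terminal payoffs (K − S): max(-243.6, 0) = 0, max(-67.2, 0) = 0, max(33.6, 0) = 33.6, max(91.2, 0) = 91.2
Node uu (S = 294): V_uu = 1/1.06·[0.4333·0.0000 + 0.5667·0.0000] = 0.0000
Node ud (S = 168): V_ud = 1/1.06·[0.4333·0.0000 + 0.5667·33.6000] = 17.9623
Node dd (S = 96): V_dd = 1/1.06·[0.4333·33.6000 + 0.5667·91.2000] = 62.4906
Node u (S = 210): V_u = 1/1.06·[0.4333·0.0000 + 0.5667·17.9623] = 9.6025
Node d (S = 120): V_d = 1/1.06·[0.4333·17.9623 + 0.5667·62.4906] = 40.7500
Node 0 (S = 150): V_0 = 1/1.06·[0.4333·9.6025 + 0.5667·40.7500] = 25.7101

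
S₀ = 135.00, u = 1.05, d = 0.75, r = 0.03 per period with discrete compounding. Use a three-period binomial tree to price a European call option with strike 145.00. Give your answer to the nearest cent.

8.39

Risk-neutral probability p = (1 + 0.03 − 0.75)/(1.05 − 0.75) = 0.2800/0.3000 = 0.9333
Terminal stock prices: S_uuu = 156.3, S_uud = 111.6, S_udd = 79.73, S_ddd = 56.95
Terminal payoffs (S − K): max(11.28, 0) = 11.28, max(-33.37, 0) = 0, max(-65.27, 0) = 0, max(-88.05, 0) = 0
Node uu (S = 148.8): V_uu = 1/1.03·[0.9333·11.2794 + 0.0667·0.0000] = 10.2208
Node ud (S = 106.3): V_ud = 1/1.03·[0.9333·0.0000 + 0.0667·0.0000] = 0.0000
Node dd (S = 75.94): V_dd = 1/1.03·[0.9333·0.0000 + 0.0667·0.0000] = 0.0000
Node u (S = 141.8): V_u = 1/1.03·[0.9333·10.2208 + 0.0667·0.0000] = 9.2616
Node d (S = 101.2): V_d = 1/1.03·[0.9333·0.0000 + 0.0667·0.0000] = 0.0000
Node 0 (S = 135): V_0 = 1/1.03·[0.9333·9.2616 + 0.0667·0.0000] = 8.3924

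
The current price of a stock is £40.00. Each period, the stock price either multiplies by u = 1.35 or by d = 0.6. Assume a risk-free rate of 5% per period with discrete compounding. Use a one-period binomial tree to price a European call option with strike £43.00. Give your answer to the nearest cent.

£6.29

Risk-neutral probability p = (1 + 0.05 − 0.6)/(1.35 − 0.6) = 0.4500/0.7500 = 0.6000
Terminal stock prices: S_u = 54, S_d = 24
Terminal payoffs (S − K): max(11, 0) = 11, max(-19, 0) = 0
Node 0 (S = 40): V_0 = 1/1.05·[0.6000·11.0000 + 0.4000·0.0000] = 6.2857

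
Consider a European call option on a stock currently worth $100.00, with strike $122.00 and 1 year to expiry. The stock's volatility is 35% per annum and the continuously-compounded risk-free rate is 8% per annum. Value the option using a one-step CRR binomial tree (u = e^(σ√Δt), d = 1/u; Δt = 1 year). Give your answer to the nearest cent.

CRR parameters: u = e^(σ√Δt) = e^(0.35·√1) = 1.4191, d = 1/u = 0.7047
Per-period rate: rΔt = 0.08·1 = 0.08, so R = e^0.08 = 1.0833
Risk-neutral probability p = (e^0.08 − 0.7047)/(1.4191 − 0.7047) = 0.3786/0.7144 = 0.5300
Terminal stock prices: S_u = 141.9, S_d = 70.47
Terminal payoffs (S − K): max(19.91, 0) = 19.91, max(-51.53, 0) = 0
Node 0 (S = 100): V_0 = e^(−0.08)·[0.5300·19.9068 + 0.4700·0.0000] = 9.7388

$9.74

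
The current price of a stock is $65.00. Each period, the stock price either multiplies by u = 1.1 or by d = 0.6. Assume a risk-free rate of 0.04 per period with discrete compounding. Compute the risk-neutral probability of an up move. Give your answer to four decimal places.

Risk-neutral probability p = (1 + 0.04 − 0.6)/(1.1 − 0.6) = 0.4400/0.5000 = 0.8800

p = 0.8800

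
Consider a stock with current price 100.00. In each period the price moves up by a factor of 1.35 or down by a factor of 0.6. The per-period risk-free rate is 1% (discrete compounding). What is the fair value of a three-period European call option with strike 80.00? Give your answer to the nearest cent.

37.91

Risk-neutral probability p = (1 + 0.01 − 0.6)/(1.35 − 0.6) = 0.4100/0.7500 = 0.5467
Terminal stock prices: S_uuu = 246, S_uud = 109.4, S_udd = 48.6, S_ddd = 21.6
Terminal payoffs (S − K): max(166, 0) = 166, max(29.35, 0) = 29.35, max(-31.4, 0) = 0, max(-58.4, 0) = 0
Node uu (S = 182.3): V_uu = 1/1.01·[0.5467·166.0375 + 0.4533·29.3500] = 103.0421
Node ud (S = 81): V_ud = 1/1.01·[0.5467·29.3500 + 0.4533·0.0000] = 15.8858
Node dd (S = 36): V_dd = 1/1.01·[0.5467·0.0000 + 0.4533·0.0000] = 0.0000
Node u (S = 135): V_u = 1/1.01·[0.5467·103.0421 + 0.4533·15.8858] = 62.9022
Node d (S = 60): V_d = 1/1.01·[0.5467·15.8858 + 0.4533·0.0000] = 8.5983
Node 0 (S = 100): V_0 = 1/1.01·[0.5467·62.9022 + 0.4533·8.5983] = 37.9054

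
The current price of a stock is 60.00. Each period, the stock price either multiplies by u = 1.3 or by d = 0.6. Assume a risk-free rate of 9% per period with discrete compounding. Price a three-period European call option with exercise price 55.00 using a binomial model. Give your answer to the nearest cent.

Risk-neutral probability p = (1 + 0.09 − 0.6)/(1.3 − 0.6) = 0.4900/0.7000 = 0.7000
Terminal stock prices: S_uuu = 131.8, S_uud = 60.84, S_udd = 28.08, S_ddd = 12.96
Terminal payoffs (S − K): max(76.82, 0) = 76.82, max(5.84, 0) = 5.84, max(-26.92, 0) = 0, max(-42.04, 0) = 0
Node uu (S = 101.4): V_uu = 1/1.09·[0.7000·76.8200 + 0.3000·5.8400] = 50.9413
Node ud (S = 46.8): V_ud = 1/1.09·[0.7000·5.8400 + 0.3000·0.0000] = 3.7505
Node dd (S = 21.6): V_dd = 1/1.09·[0.7000·0.0000 + 0.3000·0.0000] = 0.0000
Node u (S = 78): V_u = 1/1.09·[0.7000·50.9413 + 0.3000·3.7505] = 33.7468
Node d (S = 36): V_d = 1/1.09·[0.7000·3.7505 + 0.3000·0.0000] = 2.4086
Node 0 (S = 60): V_0 = 1/1.09·[0.7000·33.7468 + 0.3000·2.4086] = 22.3352

22.34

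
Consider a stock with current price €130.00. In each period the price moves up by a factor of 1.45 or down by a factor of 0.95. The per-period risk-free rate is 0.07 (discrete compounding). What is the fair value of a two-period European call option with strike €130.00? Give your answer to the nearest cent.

Risk-neutral probability p = (1 + 0.07 − 0.95)/(1.45 − 0.95) = 0.1200/0.5000 = 0.2400
Terminal stock prices: S_uu = 273.3, S_ud = 179.1, S_dd = 117.3
Terminal payoffs (S − K): max(143.3, 0) = 143.3, max(49.07, 0) = 49.07, max(-12.67, 0) = 0
Node u (S = 188.5): V_u = 1/1.07·[0.2400·143.3250 + 0.7600·49.0750] = 67.0047
Node d (S = 123.5): V_d = 1/1.07·[0.2400·49.0750 + 0.7600·0.0000] = 11.0075
Node 0 (S = 130): V_0 = 1/1.07·[0.2400·67.0047 + 0.7600·11.0075] = 22.8475

€22.85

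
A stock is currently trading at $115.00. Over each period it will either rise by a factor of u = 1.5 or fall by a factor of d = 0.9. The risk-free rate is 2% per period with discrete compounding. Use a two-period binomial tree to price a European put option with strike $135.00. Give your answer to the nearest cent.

$25.74

Risk-neutral probability p = (1 + 0.02 − 0.9)/(1.5 − 0.9) = 0.1200/0.6000 = 0.2000
Terminal stock prices: S_uu = 258.8, S_ud = 155.2, S_dd = 93.15
Terminal payoffs (K − S): max(-123.8, 0) = 0, max(-20.25, 0) = 0, max(41.85, 0) = 41.85
Node u (S = 172.5): V_u = 1/1.02·[0.2000·0.0000 + 0.8000·0.0000] = 0.0000
Node d (S = 103.5): V_d = 1/1.02·[0.2000·0.0000 + 0.8000·41.8500] = 32.8235
Node 0 (S = 115): V_0 = 1/1.02·[0.2000·0.0000 + 0.8000·32.8235] = 25.7439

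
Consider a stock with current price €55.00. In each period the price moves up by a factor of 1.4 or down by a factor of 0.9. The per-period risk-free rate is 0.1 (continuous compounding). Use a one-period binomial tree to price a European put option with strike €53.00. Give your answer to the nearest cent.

€1.87

Risk-neutral probability p = (e^0.1 − 0.9)/(1.4 − 0.9) = 0.2052/0.5000 = 0.4103
Terminal stock prices: S_u = 77, S_d = 49.5
Terminal payoffs (K − S): max(-24, 0) = 0, max(3.5, 0) = 3.5
Node 0 (S = 55): V_0 = e^(−0.1)·[0.4103·0.0000 + 0.5897·3.5000] = 1.8674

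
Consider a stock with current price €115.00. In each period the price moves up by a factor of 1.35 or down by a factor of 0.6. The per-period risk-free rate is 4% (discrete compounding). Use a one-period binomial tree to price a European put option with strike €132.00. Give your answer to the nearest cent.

€25.04

Risk-neutral probability p = (1 + 0.04 − 0.6)/(1.35 − 0.6) = 0.4400/0.7500 = 0.5867
Terminal stock prices: S_u = 155.2, S_d = 69
Terminal payoffs (K − S): max(-23.25, 0) = 0, max(63, 0) = 63
Node 0 (S = 115): V_0 = 1/1.04·[0.5867·0.0000 + 0.4133·63.0000] = 25.0385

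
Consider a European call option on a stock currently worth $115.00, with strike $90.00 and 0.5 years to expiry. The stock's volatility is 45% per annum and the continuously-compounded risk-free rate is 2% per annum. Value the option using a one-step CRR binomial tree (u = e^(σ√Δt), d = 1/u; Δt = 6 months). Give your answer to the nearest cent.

CRR parameters: u = e^(σ√Δt) = e^(0.45·√0.5) = 1.3746, d = 1/u = 0.7275
Per-period rate: rΔt = 0.02·0.5 = 0.01, so R = e^0.01 = 1.0101
Risk-neutral probability p = (e^0.01 − 0.7275)/(1.3746 − 0.7275) = 0.2826/0.6472 = 0.4366
Terminal stock prices: S_u = 158.1, S_d = 83.66
Terminal payoffs (S − K): max(68.08, 0) = 68.08, max(-6.342, 0) = 0
Node 0 (S = 115): V_0 = e^(−0.01)·[0.4366·68.0846 + 0.5634·0.0000] = 29.4329

$29.43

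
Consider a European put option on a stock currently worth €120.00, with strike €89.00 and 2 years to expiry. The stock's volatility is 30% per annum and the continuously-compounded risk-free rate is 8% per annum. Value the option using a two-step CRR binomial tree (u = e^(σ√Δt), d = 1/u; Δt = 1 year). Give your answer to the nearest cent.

CRR parameters: u = e^(σ√Δt) = e^(0.3·√1) = 1.3499, d = 1/u = 0.7408
Per-period rate: rΔt = 0.08·1 = 0.08, so R = e^0.08 = 1.0833
Risk-neutral probability p = (e^0.08 − 0.7408)/(1.3499 − 0.7408) = 0.3425/0.6090 = 0.5623
Terminal stock prices: S_uu = 218.7, S_ud = 120, S_dd = 65.86
Terminal payoffs (K − S): max(-129.7, 0) = 0, max(-31, 0) = 0, max(23.14, 0) = 23.14
Node u (S = 162): V_u = e^(−0.08)·[0.5623·0.0000 + 0.4377·0.0000] = 0.0000
Node d (S = 88.9): V_d = e^(−0.08)·[0.5623·0.0000 + 0.4377·23.1426] = 9.3505
Node 0 (S = 120): V_0 = e^(−0.08)·[0.5623·0.0000 + 0.4377·9.3505] = 3.7780

€3.78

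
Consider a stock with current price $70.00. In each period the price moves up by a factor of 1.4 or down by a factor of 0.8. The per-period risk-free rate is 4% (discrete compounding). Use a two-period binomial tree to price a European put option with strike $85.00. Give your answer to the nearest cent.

$16.31

Risk-neutral probability p = (1 + 0.04 − 0.8)/(1.4 − 0.8) = 0.2400/0.6000 = 0.4000
Terminal stock prices: S_uu = 137.2, S_ud = 78.4, S_dd = 44.8
Terminal payoffs (K − S): max(-52.2, 0) = 0, max(6.6, 0) = 6.6, max(40.2, 0) = 40.2
Node u (S = 98): V_u = 1/1.04·[0.4000·0.0000 + 0.6000·6.6000] = 3.8077
Node d (S = 56): V_d = 1/1.04·[0.4000·6.6000 + 0.6000·40.2000] = 25.7308
Node 0 (S = 70): V_0 = 1/1.04·[0.4000·3.8077 + 0.6000·25.7308] = 16.3092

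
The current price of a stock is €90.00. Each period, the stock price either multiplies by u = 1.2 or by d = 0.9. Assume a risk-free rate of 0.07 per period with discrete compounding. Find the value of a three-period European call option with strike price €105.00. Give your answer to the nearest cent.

Risk-neutral probability p = (1 + 0.07 − 0.9)/(1.2 − 0.9) = 0.1700/0.3000 = 0.5667
Terminal stock prices: S_uuu = 155.5, S_uud = 116.6, S_udd = 87.48, S_ddd = 65.61
Terminal payoffs (S − K): max(50.52, 0) = 50.52, max(11.64, 0) = 11.64, max(-17.52, 0) = 0, max(-39.39, 0) = 0
Node uu (S = 129.6): V_uu = 1/1.07·[0.5667·50.5200 + 0.4333·11.6400] = 31.4692
Node ud (S = 97.2): V_ud = 1/1.07·[0.5667·11.6400 + 0.4333·0.0000] = 6.1645
Node dd (S = 72.9): V_dd = 1/1.07·[0.5667·0.0000 + 0.4333·0.0000] = 0.0000
Node u (S = 108): V_u = 1/1.07·[0.5667·31.4692 + 0.4333·6.1645] = 19.1624
Node d (S = 81): V_d = 1/1.07·[0.5667·6.1645 + 0.4333·0.0000] = 3.2647
Node 0 (S = 90): V_0 = 1/1.07·[0.5667·19.1624 + 0.4333·3.2647] = 11.4705

€11.47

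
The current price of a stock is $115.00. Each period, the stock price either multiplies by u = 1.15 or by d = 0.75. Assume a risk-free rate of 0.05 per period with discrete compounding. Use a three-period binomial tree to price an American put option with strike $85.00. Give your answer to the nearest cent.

$2.01

Risk-neutral probability p = (1 + 0.05 − 0.75)/(1.15 − 0.75) = 0.3000/0.4000 = 0.7500
Terminal stock prices: S_uuu = 174.9, S_uud = 114.1, S_udd = 74.39, S_ddd = 48.52
Terminal payoffs (K − S): max(-89.9, 0) = 0, max(-29.07, 0) = 0, max(10.61, 0) = 10.61, max(36.48, 0) = 36.48
Node uu (S = 152.1): continuation = 1/1.05·[0.7500·0.0000 + 0.2500·0.0000] = 0.0000; exercise value = 0.0000 ≤ continuation, so V_uu = 0.0000
Node ud (S = 99.19): continuation = 1/1.05·[0.7500·0.0000 + 0.2500·10.6094] = 2.5260; exercise value = 0.0000 ≤ continuation, so V_ud = 2.5260
Node dd (S = 64.69): continuation = 1/1.05·[0.7500·10.6094 + 0.2500·36.4844] = 16.2649; exercise value = 20.3125 > continuation, so V_dd = 20.3125 (exercise)
Node u (S = 132.2): continuation = 1/1.05·[0.7500·0.0000 + 0.2500·2.5260] = 0.6014; exercise value = 0.0000 ≤ continuation, so V_u = 0.6014
Node d (S = 86.25): continuation = 1/1.05·[0.7500·2.5260 + 0.2500·20.3125] = 6.6406; exercise value = 0.0000 ≤ continuation, so V_d = 6.6406
Node 0 (S = 115): continuation = 1/1.05·[0.7500·0.6014 + 0.2500·6.6406] = 2.0107; exercise value = 0.0000 ≤ continuation, so V_0 = 2.0107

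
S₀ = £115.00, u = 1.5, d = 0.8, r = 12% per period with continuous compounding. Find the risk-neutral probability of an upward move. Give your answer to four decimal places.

p = 0.4679

Risk-neutral probability p = (e^0.12 − 0.8)/(1.5 − 0.8) = 0.3275/0.7000 = 0.4679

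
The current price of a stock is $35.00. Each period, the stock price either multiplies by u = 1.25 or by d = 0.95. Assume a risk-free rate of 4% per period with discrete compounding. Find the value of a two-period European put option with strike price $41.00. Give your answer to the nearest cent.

$4.26

Risk-neutral probability p = (1 + 0.04 − 0.95)/(1.25 − 0.95) = 0.0900/0.3000 = 0.3000
Terminal stock prices: S_uu = 54.69, S_ud = 41.56, S_dd = 31.59
Terminal payoffs (K − S): max(-13.69, 0) = 0, max(-0.5625, 0) = 0, max(9.413, 0) = 9.413
Node u (S = 43.75): V_u = 1/1.04·[0.3000·0.0000 + 0.7000·0.0000] = 0.0000
Node d (S = 33.25): V_d = 1/1.04·[0.3000·0.0000 + 0.7000·9.4125] = 6.3353
Node 0 (S = 35): V_0 = 1/1.04·[0.3000·0.0000 + 0.7000·6.3353] = 4.2642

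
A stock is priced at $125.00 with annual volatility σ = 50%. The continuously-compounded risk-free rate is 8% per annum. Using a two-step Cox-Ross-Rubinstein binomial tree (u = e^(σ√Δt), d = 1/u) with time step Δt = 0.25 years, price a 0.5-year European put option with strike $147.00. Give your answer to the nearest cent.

CRR parameters: u = e^(σ√Δt) = e^(0.5·√0.25) = 1.2840, d = 1/u = 0.7788
Per-period rate: rΔt = 0.08·0.25 = 0.02, so R = e^0.02 = 1.0202
Risk-neutral probability p = (e^0.02 − 0.7788)/(1.2840 − 0.7788) = 0.2414/0.5052 = 0.4778
Terminal stock prices: S_uu = 206.1, S_ud = 125, S_dd = 75.82
Terminal payoffs (K − S): max(-59.09, 0) = 0, max(22, 0) = 22, max(71.18, 0) = 71.18
Node u (S = 160.5): V_u = e^(−0.02)·[0.4778·0.0000 + 0.5222·22.0000] = 11.2607
Node d (S = 97.35): V_d = e^(−0.02)·[0.4778·22.0000 + 0.5222·71.1837] = 46.7391
Node 0 (S = 125): V_0 = e^(−0.02)·[0.4778·11.2607 + 0.5222·46.7391] = 29.1974

$29.20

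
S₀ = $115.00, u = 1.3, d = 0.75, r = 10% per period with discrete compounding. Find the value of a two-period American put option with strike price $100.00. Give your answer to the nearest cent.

$4.55

Risk-neutral probability p = (1 + 0.1 − 0.75)/(1.3 − 0.75) = 0.3500/0.5500 = 0.6364
Terminal stock prices: S_uu = 194.4, S_ud = 112.1, S_dd = 64.69
Terminal payoffs (K − S): max(-94.35, 0) = 0, max(-12.12, 0) = 0, max(35.31, 0) = 35.31
Node u (S = 149.5): continuation = 1/1.1·[0.6364·0.0000 + 0.3636·0.0000] = 0.0000; exercise value = 0.0000 ≤ continuation, so V_u = 0.0000
Node d (S = 86.25): continuation = 1/1.1·[0.6364·0.0000 + 0.3636·35.3125] = 11.6736; exercise value = 13.7500 > continuation, so V_d = 13.7500 (exercise)
Node 0 (S = 115): continuation = 1/1.1·[0.6364·0.0000 + 0.3636·13.7500] = 4.5455; exercise value = 0.0000 ≤ continuation, so V_0 = 4.5455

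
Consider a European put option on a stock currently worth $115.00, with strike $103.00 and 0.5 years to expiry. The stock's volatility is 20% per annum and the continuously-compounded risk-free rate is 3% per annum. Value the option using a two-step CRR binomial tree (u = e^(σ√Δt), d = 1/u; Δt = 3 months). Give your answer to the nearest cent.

CRR parameters: u = e^(σ√Δt) = e^(0.2·√0.25) = 1.1052, d = 1/u = 0.9048
Per-period rate: rΔt = 0.03·0.25 = 0.0075, so R = e^0.0075 = 1.0075
Risk-neutral probability p = (e^0.0075 − 0.9048)/(1.1052 − 0.9048) = 0.1027/0.2003 = 0.5126
Terminal stock prices: S_uu = 140.5, S_ud = 115, S_dd = 94.15
Terminal payoffs (K − S): max(-37.46, 0) = 0, max(-12, 0) = 0, max(8.846, 0) = 8.846
Node u (S = 127.1): V_u = e^(−0.0075)·[0.5126·0.0000 + 0.4874·0.0000] = 0.0000
Node d (S = 104.1): V_d = e^(−0.0075)·[0.5126·0.0000 + 0.4874·8.8460] = 4.2793
Node 0 (S = 115): V_0 = e^(−0.0075)·[0.5126·0.0000 + 0.4874·4.2793] = 2.0702

$2.07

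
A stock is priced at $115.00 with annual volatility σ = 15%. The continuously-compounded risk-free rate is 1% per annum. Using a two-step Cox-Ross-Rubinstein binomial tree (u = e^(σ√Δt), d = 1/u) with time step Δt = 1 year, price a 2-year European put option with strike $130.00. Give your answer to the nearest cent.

$18.51

CRR parameters: u = e^(σ√Δt) = e^(0.15·√1) = 1.1618, d = 1/u = 0.8607
Per-period rate: rΔt = 0.01·1 = 0.01, so R = e^0.01 = 1.0101
Risk-neutral probability p = (e^0.01 − 0.8607)/(1.1618 − 0.8607) = 0.1493/0.3011 = 0.4959
Terminal stock prices: S_uu = 155.2, S_ud = 115, S_dd = 85.19
Terminal payoffs (K − S): max(-25.23, 0) = 0, max(15, 0) = 15, max(44.81, 0) = 44.81
Node u (S = 133.6): V_u = e^(−0.01)·[0.4959·0.0000 + 0.5041·15.0000] = 7.4856
Node d (S = 98.98): V_d = e^(−0.01)·[0.4959·15.0000 + 0.5041·44.8059] = 29.7251
Node 0 (S = 115): V_0 = e^(−0.01)·[0.4959·7.4856 + 0.5041·29.7251] = 18.5095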